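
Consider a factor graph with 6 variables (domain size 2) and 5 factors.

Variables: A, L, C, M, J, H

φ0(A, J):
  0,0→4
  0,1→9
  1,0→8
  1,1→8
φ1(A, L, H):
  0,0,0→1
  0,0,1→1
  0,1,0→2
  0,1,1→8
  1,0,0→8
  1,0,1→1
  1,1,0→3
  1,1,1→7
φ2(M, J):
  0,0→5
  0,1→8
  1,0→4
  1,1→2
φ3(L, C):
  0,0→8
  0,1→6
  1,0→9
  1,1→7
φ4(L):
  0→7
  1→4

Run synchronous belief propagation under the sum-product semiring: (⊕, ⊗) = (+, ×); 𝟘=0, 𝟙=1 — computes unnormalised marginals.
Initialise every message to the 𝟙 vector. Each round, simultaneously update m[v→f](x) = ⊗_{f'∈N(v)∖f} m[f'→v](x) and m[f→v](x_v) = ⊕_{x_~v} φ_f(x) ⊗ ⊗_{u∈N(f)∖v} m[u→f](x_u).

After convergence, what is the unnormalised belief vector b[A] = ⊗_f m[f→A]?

init: all messages = 𝟙 over 2 values
r1 m[φ0→A] = [13, 16]
r1 m[φ0→J] = [12, 17]
r1 m[φ1→A] = [12, 19]
r1 m[φ1→L] = [11, 20]
r1 m[φ1→H] = [14, 17]
r1 m[φ2→M] = [13, 6]
r1 m[φ2→J] = [9, 10]
r1 m[φ3→L] = [14, 16]
r1 m[φ3→C] = [17, 13]
r1 m[φ4→L] = [7, 4]
r1 m[A→φ0] = [1, 1]
r1 m[A→φ1] = [1, 1]
r1 m[L→φ1] = [1, 1]
r1 m[L→φ3] = [1, 1]
r1 m[L→φ4] = [1, 1]
r1 m[C→φ3] = [1, 1]
r1 m[M→φ2] = [1, 1]
r1 m[J→φ0] = [1, 1]
r1 m[J→φ2] = [1, 1]
r1 m[H→φ1] = [1, 1]
r2 m[φ0→A] = [13, 16]
r2 m[φ0→J] = [12, 17]
r2 m[φ1→A] = [12, 19]
r2 m[φ1→L] = [11, 20]
r2 m[φ1→H] = [14, 17]
r2 m[φ2→M] = [13, 6]
r2 m[φ2→J] = [9, 10]
r2 m[φ3→L] = [14, 16]
r2 m[φ3→C] = [17, 13]
r2 m[φ4→L] = [7, 4]
r2 m[A→φ0] = [12, 19]
r2 m[A→φ1] = [13, 16]
r2 m[L→φ1] = [98, 64]
r2 m[L→φ3] = [77, 80]
r2 m[L→φ4] = [154, 320]
r2 m[C→φ3] = [1, 1]
r2 m[M→φ2] = [1, 1]
r2 m[J→φ0] = [9, 10]
r2 m[J→φ2] = [12, 17]
r2 m[H→φ1] = [1, 1]
r3 m[φ0→A] = [126, 152]
r3 m[φ0→J] = [200, 260]
r3 m[φ1→A] = [836, 1522]
r3 m[φ1→L] = [170, 290]
r3 m[φ1→H] = [18554, 16666]
r3 m[φ2→M] = [196, 82]
r3 m[φ2→J] = [9, 10]
r3 m[φ3→L] = [14, 16]
r3 m[φ3→C] = [1336, 1022]
r3 m[φ4→L] = [7, 4]
r3 m[A→φ0] = [12, 19]
r3 m[A→φ1] = [13, 16]
r3 m[L→φ1] = [98, 64]
r3 m[L→φ3] = [77, 80]
r3 m[L→φ4] = [154, 320]
r3 m[C→φ3] = [1, 1]
r3 m[M→φ2] = [1, 1]
r3 m[J→φ0] = [9, 10]
r3 m[J→φ2] = [12, 17]
r3 m[H→φ1] = [1, 1]
r4 m[φ0→A] = [126, 152]
r4 m[φ0→J] = [200, 260]
r4 m[φ1→A] = [836, 1522]
r4 m[φ1→L] = [170, 290]
r4 m[φ1→H] = [18554, 16666]
r4 m[φ2→M] = [196, 82]
r4 m[φ2→J] = [9, 10]
r4 m[φ3→L] = [14, 16]
r4 m[φ3→C] = [1336, 1022]
r4 m[φ4→L] = [7, 4]
r4 m[A→φ0] = [836, 1522]
r4 m[A→φ1] = [126, 152]
r4 m[L→φ1] = [98, 64]
r4 m[L→φ3] = [1190, 1160]
r4 m[L→φ4] = [2380, 4640]
r4 m[C→φ3] = [1, 1]
r4 m[M→φ2] = [1, 1]
r4 m[J→φ0] = [9, 10]
r4 m[J→φ2] = [200, 260]
r4 m[H→φ1] = [1, 1]
r5 m[φ0→A] = [126, 152]
r5 m[φ0→J] = [15520, 19700]
r5 m[φ1→A] = [836, 1522]
r5 m[φ1→L] = [1620, 2780]
r5 m[φ1→H] = [176828, 159852]
r5 m[φ2→M] = [3080, 1320]
r5 m[φ2→J] = [9, 10]
r5 m[φ3→L] = [14, 16]
r5 m[φ3→C] = [19960, 15260]
r5 m[φ4→L] = [7, 4]
r5 m[A→φ0] = [836, 1522]
r5 m[A→φ1] = [126, 152]
r5 m[L→φ1] = [98, 64]
r5 m[L→φ3] = [1190, 1160]
r5 m[L→φ4] = [2380, 4640]
r5 m[C→φ3] = [1, 1]
r5 m[M→φ2] = [1, 1]
r5 m[J→φ0] = [9, 10]
r5 m[J→φ2] = [200, 260]
r5 m[H→φ1] = [1, 1]
r6 m[φ0→A] = [126, 152]
r6 m[φ0→J] = [15520, 19700]
r6 m[φ1→A] = [836, 1522]
r6 m[φ1→L] = [1620, 2780]
r6 m[φ1→H] = [176828, 159852]
r6 m[φ2→M] = [3080, 1320]
r6 m[φ2→J] = [9, 10]
r6 m[φ3→L] = [14, 16]
r6 m[φ3→C] = [19960, 15260]
r6 m[φ4→L] = [7, 4]
r6 m[A→φ0] = [836, 1522]
r6 m[A→φ1] = [126, 152]
r6 m[L→φ1] = [98, 64]
r6 m[L→φ3] = [11340, 11120]
r6 m[L→φ4] = [22680, 44480]
r6 m[C→φ3] = [1, 1]
r6 m[M→φ2] = [1, 1]
r6 m[J→φ0] = [9, 10]
r6 m[J→φ2] = [15520, 19700]
r6 m[H→φ1] = [1, 1]
r7 m[φ0→A] = [126, 152]
r7 m[φ0→J] = [15520, 19700]
r7 m[φ1→A] = [836, 1522]
r7 m[φ1→L] = [1620, 2780]
r7 m[φ1→H] = [176828, 159852]
r7 m[φ2→M] = [235200, 101480]
r7 m[φ2→J] = [9, 10]
r7 m[φ3→L] = [14, 16]
r7 m[φ3→C] = [190800, 145880]
r7 m[φ4→L] = [7, 4]
r7 m[A→φ0] = [836, 1522]
r7 m[A→φ1] = [126, 152]
r7 m[L→φ1] = [98, 64]
r7 m[L→φ3] = [11340, 11120]
r7 m[L→φ4] = [22680, 44480]
r7 m[C→φ3] = [1, 1]
r7 m[M→φ2] = [1, 1]
r7 m[J→φ0] = [9, 10]
r7 m[J→φ2] = [15520, 19700]
r7 m[H→φ1] = [1, 1]
r8 m[φ0→A] = [126, 152]
r8 m[φ0→J] = [15520, 19700]
r8 m[φ1→A] = [836, 1522]
r8 m[φ1→L] = [1620, 2780]
r8 m[φ1→H] = [176828, 159852]
r8 m[φ2→M] = [235200, 101480]
r8 m[φ2→J] = [9, 10]
r8 m[φ3→L] = [14, 16]
r8 m[φ3→C] = [190800, 145880]
r8 m[φ4→L] = [7, 4]
r8 m[A→φ0] = [836, 1522]
r8 m[A→φ1] = [126, 152]
r8 m[L→φ1] = [98, 64]
r8 m[L→φ3] = [11340, 11120]
r8 m[L→φ4] = [22680, 44480]
r8 m[C→φ3] = [1, 1]
r8 m[M→φ2] = [1, 1]
r8 m[J→φ0] = [9, 10]
r8 m[J→φ2] = [15520, 19700]
r8 m[H→φ1] = [1, 1]
fixed point reached at round 8
b[A] = ⊗ incoming = [105336, 231344]

b[A] = [105336, 231344]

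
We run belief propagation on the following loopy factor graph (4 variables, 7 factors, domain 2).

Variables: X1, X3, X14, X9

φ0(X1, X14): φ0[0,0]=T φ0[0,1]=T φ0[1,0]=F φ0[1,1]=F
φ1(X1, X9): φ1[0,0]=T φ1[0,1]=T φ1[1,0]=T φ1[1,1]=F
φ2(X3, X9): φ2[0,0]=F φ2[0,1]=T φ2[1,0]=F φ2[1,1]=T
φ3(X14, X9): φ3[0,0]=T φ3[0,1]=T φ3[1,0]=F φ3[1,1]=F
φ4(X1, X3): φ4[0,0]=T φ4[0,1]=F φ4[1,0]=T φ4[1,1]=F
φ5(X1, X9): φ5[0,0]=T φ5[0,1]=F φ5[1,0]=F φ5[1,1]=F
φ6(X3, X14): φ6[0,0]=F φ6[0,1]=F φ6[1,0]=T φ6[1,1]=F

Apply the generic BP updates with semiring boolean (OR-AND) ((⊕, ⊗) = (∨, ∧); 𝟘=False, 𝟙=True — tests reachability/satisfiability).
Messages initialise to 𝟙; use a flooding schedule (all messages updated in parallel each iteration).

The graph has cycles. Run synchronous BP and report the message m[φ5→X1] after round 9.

init: all messages = 𝟙 over 2 values
r1 m[φ0→X1] = [T, F]
r1 m[φ0→X14] = [T, T]
r1 m[φ1→X1] = [T, T]
r1 m[φ1→X9] = [T, T]
r1 m[φ2→X3] = [T, T]
r1 m[φ2→X9] = [F, T]
r1 m[φ3→X14] = [T, F]
r1 m[φ3→X9] = [T, T]
r1 m[φ4→X1] = [T, T]
r1 m[φ4→X3] = [T, F]
r1 m[φ5→X1] = [T, F]
r1 m[φ5→X9] = [T, F]
r1 m[φ6→X3] = [F, T]
r1 m[φ6→X14] = [T, F]
r1 m[X1→φ0] = [T, T]
r1 m[X1→φ1] = [T, T]
r1 m[X1→φ4] = [T, T]
r1 m[X1→φ5] = [T, T]
r1 m[X3→φ2] = [T, T]
r1 m[X3→φ4] = [T, T]
r1 m[X3→φ6] = [T, T]
r1 m[X14→φ0] = [T, T]
r1 m[X14→φ3] = [T, T]
r1 m[X14→φ6] = [T, T]
r1 m[X9→φ1] = [T, T]
r1 m[X9→φ2] = [T, T]
r1 m[X9→φ3] = [T, T]
r1 m[X9→φ5] = [T, T]
r2 m[φ0→X1] = [T, F]
r2 m[φ0→X14] = [T, T]
r2 m[φ1→X1] = [T, T]
r2 m[φ1→X9] = [T, T]
r2 m[φ2→X3] = [T, T]
r2 m[φ2→X9] = [F, T]
r2 m[φ3→X14] = [T, F]
r2 m[φ3→X9] = [T, T]
r2 m[φ4→X1] = [T, T]
r2 m[φ4→X3] = [T, F]
r2 m[φ5→X1] = [T, F]
r2 m[φ5→X9] = [T, F]
r2 m[φ6→X3] = [F, T]
r2 m[φ6→X14] = [T, F]
r2 m[X1→φ0] = [T, F]
r2 m[X1→φ1] = [T, F]
r2 m[X1→φ4] = [T, F]
r2 m[X1→φ5] = [T, F]
r2 m[X3→φ2] = [F, F]
r2 m[X3→φ4] = [F, T]
r2 m[X3→φ6] = [T, F]
r2 m[X14→φ0] = [T, F]
r2 m[X14→φ3] = [T, F]
r2 m[X14→φ6] = [T, F]
r2 m[X9→φ1] = [F, F]
r2 m[X9→φ2] = [T, F]
r2 m[X9→φ3] = [F, F]
r2 m[X9→φ5] = [F, T]
r3 m[φ0→X1] = [T, F]
r3 m[φ0→X14] = [T, T]
r3 m[φ1→X1] = [F, F]
r3 m[φ1→X9] = [T, T]
r3 m[φ2→X3] = [F, F]
r3 m[φ2→X9] = [F, F]
r3 m[φ3→X14] = [F, F]
r3 m[φ3→X9] = [T, T]
r3 m[φ4→X1] = [F, F]
r3 m[φ4→X3] = [T, F]
r3 m[φ5→X1] = [F, F]
r3 m[φ5→X9] = [T, F]
r3 m[φ6→X3] = [F, T]
r3 m[φ6→X14] = [F, F]
r3 m[X1→φ0] = [T, F]
r3 m[X1→φ1] = [T, F]
r3 m[X1→φ4] = [T, F]
r3 m[X1→φ5] = [T, F]
r3 m[X3→φ2] = [F, F]
r3 m[X3→φ4] = [F, T]
r3 m[X3→φ6] = [T, F]
r3 m[X14→φ0] = [T, F]
r3 m[X14→φ3] = [T, F]
r3 m[X14→φ6] = [T, F]
r3 m[X9→φ1] = [F, F]
r3 m[X9→φ2] = [T, F]
r3 m[X9→φ3] = [F, F]
r3 m[X9→φ5] = [F, T]
r4 m[φ0→X1] = [T, F]
r4 m[φ0→X14] = [T, T]
r4 m[φ1→X1] = [F, F]
r4 m[φ1→X9] = [T, T]
r4 m[φ2→X3] = [F, F]
r4 m[φ2→X9] = [F, F]
r4 m[φ3→X14] = [F, F]
r4 m[φ3→X9] = [T, T]
r4 m[φ4→X1] = [F, F]
r4 m[φ4→X3] = [T, F]
r4 m[φ5→X1] = [F, F]
r4 m[φ5→X9] = [T, F]
r4 m[φ6→X3] = [F, T]
r4 m[φ6→X14] = [F, F]
r4 m[X1→φ0] = [F, F]
r4 m[X1→φ1] = [F, F]
r4 m[X1→φ4] = [F, F]
r4 m[X1→φ5] = [F, F]
r4 m[X3→φ2] = [F, F]
r4 m[X3→φ4] = [F, F]
r4 m[X3→φ6] = [F, F]
r4 m[X14→φ0] = [F, F]
r4 m[X14→φ3] = [F, F]
r4 m[X14→φ6] = [F, F]
r4 m[X9→φ1] = [F, F]
r4 m[X9→φ2] = [T, F]
r4 m[X9→φ3] = [F, F]
r4 m[X9→φ5] = [F, F]
r5 m[φ0→X1] = [F, F]
r5 m[φ0→X14] = [F, F]
r5 m[φ1→X1] = [F, F]
r5 m[φ1→X9] = [F, F]
r5 m[φ2→X3] = [F, F]
r5 m[φ2→X9] = [F, F]
r5 m[φ3→X14] = [F, F]
r5 m[φ3→X9] = [F, F]
r5 m[φ4→X1] = [F, F]
r5 m[φ4→X3] = [F, F]
r5 m[φ5→X1] = [F, F]
r5 m[φ5→X9] = [F, F]
r5 m[φ6→X3] = [F, F]
r5 m[φ6→X14] = [F, F]
r5 m[X1→φ0] = [F, F]
r5 m[X1→φ1] = [F, F]
r5 m[X1→φ4] = [F, F]
r5 m[X1→φ5] = [F, F]
r5 m[X3→φ2] = [F, F]
r5 m[X3→φ4] = [F, F]
r5 m[X3→φ6] = [F, F]
r5 m[X14→φ0] = [F, F]
r5 m[X14→φ3] = [F, F]
r5 m[X14→φ6] = [F, F]
r5 m[X9→φ1] = [F, F]
r5 m[X9→φ2] = [T, F]
r5 m[X9→φ3] = [F, F]
r5 m[X9→φ5] = [F, F]
r6 m[φ0→X1] = [F, F]
r6 m[φ0→X14] = [F, F]
r6 m[φ1→X1] = [F, F]
r6 m[φ1→X9] = [F, F]
r6 m[φ2→X3] = [F, F]
r6 m[φ2→X9] = [F, F]
r6 m[φ3→X14] = [F, F]
r6 m[φ3→X9] = [F, F]
r6 m[φ4→X1] = [F, F]
r6 m[φ4→X3] = [F, F]
r6 m[φ5→X1] = [F, F]
r6 m[φ5→X9] = [F, F]
r6 m[φ6→X3] = [F, F]
r6 m[φ6→X14] = [F, F]
r6 m[X1→φ0] = [F, F]
r6 m[X1→φ1] = [F, F]
r6 m[X1→φ4] = [F, F]
r6 m[X1→φ5] = [F, F]
r6 m[X3→φ2] = [F, F]
r6 m[X3→φ4] = [F, F]
r6 m[X3→φ6] = [F, F]
r6 m[X14→φ0] = [F, F]
r6 m[X14→φ3] = [F, F]
r6 m[X14→φ6] = [F, F]
r6 m[X9→φ1] = [F, F]
r6 m[X9→φ2] = [F, F]
r6 m[X9→φ3] = [F, F]
r6 m[X9→φ5] = [F, F]
r7 m[φ0→X1] = [F, F]
r7 m[φ0→X14] = [F, F]
r7 m[φ1→X1] = [F, F]
r7 m[φ1→X9] = [F, F]
r7 m[φ2→X3] = [F, F]
r7 m[φ2→X9] = [F, F]
r7 m[φ3→X14] = [F, F]
r7 m[φ3→X9] = [F, F]
r7 m[φ4→X1] = [F, F]
r7 m[φ4→X3] = [F, F]
r7 m[φ5→X1] = [F, F]
r7 m[φ5→X9] = [F, F]
r7 m[φ6→X3] = [F, F]
r7 m[φ6→X14] = [F, F]
r7 m[X1→φ0] = [F, F]
r7 m[X1→φ1] = [F, F]
r7 m[X1→φ4] = [F, F]
r7 m[X1→φ5] = [F, F]
r7 m[X3→φ2] = [F, F]
r7 m[X3→φ4] = [F, F]
r7 m[X3→φ6] = [F, F]
r7 m[X14→φ0] = [F, F]
r7 m[X14→φ3] = [F, F]
r7 m[X14→φ6] = [F, F]
r7 m[X9→φ1] = [F, F]
r7 m[X9→φ2] = [F, F]
r7 m[X9→φ3] = [F, F]
r7 m[X9→φ5] = [F, F]
r8 m[φ0→X1] = [F, F]
r8 m[φ0→X14] = [F, F]
r8 m[φ1→X1] = [F, F]
r8 m[φ1→X9] = [F, F]
r8 m[φ2→X3] = [F, F]
r8 m[φ2→X9] = [F, F]
r8 m[φ3→X14] = [F, F]
r8 m[φ3→X9] = [F, F]
r8 m[φ4→X1] = [F, F]
r8 m[φ4→X3] = [F, F]
r8 m[φ5→X1] = [F, F]
r8 m[φ5→X9] = [F, F]
r8 m[φ6→X3] = [F, F]
r8 m[φ6→X14] = [F, F]
r8 m[X1→φ0] = [F, F]
r8 m[X1→φ1] = [F, F]
r8 m[X1→φ4] = [F, F]
r8 m[X1→φ5] = [F, F]
r8 m[X3→φ2] = [F, F]
r8 m[X3→φ4] = [F, F]
r8 m[X3→φ6] = [F, F]
r8 m[X14→φ0] = [F, F]
r8 m[X14→φ3] = [F, F]
r8 m[X14→φ6] = [F, F]
r8 m[X9→φ1] = [F, F]
r8 m[X9→φ2] = [F, F]
r8 m[X9→φ3] = [F, F]
r8 m[X9→φ5] = [F, F]
r9 m[φ0→X1] = [F, F]
r9 m[φ0→X14] = [F, F]
r9 m[φ1→X1] = [F, F]
r9 m[φ1→X9] = [F, F]
r9 m[φ2→X3] = [F, F]
r9 m[φ2→X9] = [F, F]
r9 m[φ3→X14] = [F, F]
r9 m[φ3→X9] = [F, F]
r9 m[φ4→X1] = [F, F]
r9 m[φ4→X3] = [F, F]
r9 m[φ5→X1] = [F, F]
r9 m[φ5→X9] = [F, F]
r9 m[φ6→X3] = [F, F]
r9 m[φ6→X14] = [F, F]
r9 m[X1→φ0] = [F, F]
r9 m[X1→φ1] = [F, F]
r9 m[X1→φ4] = [F, F]
r9 m[X1→φ5] = [F, F]
r9 m[X3→φ2] = [F, F]
r9 m[X3→φ4] = [F, F]
r9 m[X3→φ6] = [F, F]
r9 m[X14→φ0] = [F, F]
r9 m[X14→φ3] = [F, F]
r9 m[X14→φ6] = [F, F]
r9 m[X9→φ1] = [F, F]
r9 m[X9→φ2] = [F, F]
r9 m[X9→φ3] = [F, F]
r9 m[X9→φ5] = [F, F]
fixed point reached at round 7

message @ round 9 = [F, F]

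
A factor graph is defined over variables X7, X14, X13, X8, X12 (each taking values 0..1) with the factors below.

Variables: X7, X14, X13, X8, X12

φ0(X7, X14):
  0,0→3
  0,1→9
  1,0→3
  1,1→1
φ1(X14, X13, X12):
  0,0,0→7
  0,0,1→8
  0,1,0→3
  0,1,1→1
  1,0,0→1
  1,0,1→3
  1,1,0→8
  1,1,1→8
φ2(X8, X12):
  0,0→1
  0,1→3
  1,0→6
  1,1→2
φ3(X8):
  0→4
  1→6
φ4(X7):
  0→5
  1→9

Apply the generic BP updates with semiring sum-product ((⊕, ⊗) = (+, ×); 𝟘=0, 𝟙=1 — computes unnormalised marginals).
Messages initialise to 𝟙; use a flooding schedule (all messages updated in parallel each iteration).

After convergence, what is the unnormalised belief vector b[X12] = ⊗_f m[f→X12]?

init: all messages = 𝟙 over 2 values
r1 m[φ0→X7] = [12, 4]
r1 m[φ0→X14] = [6, 10]
r1 m[φ1→X14] = [19, 20]
r1 m[φ1→X13] = [19, 20]
r1 m[φ1→X12] = [19, 20]
r1 m[φ2→X8] = [4, 8]
r1 m[φ2→X12] = [7, 5]
r1 m[φ3→X8] = [4, 6]
r1 m[φ4→X7] = [5, 9]
r1 m[X7→φ0] = [1, 1]
r1 m[X7→φ4] = [1, 1]
r1 m[X14→φ0] = [1, 1]
r1 m[X14→φ1] = [1, 1]
r1 m[X13→φ1] = [1, 1]
r1 m[X8→φ2] = [1, 1]
r1 m[X8→φ3] = [1, 1]
r1 m[X12→φ1] = [1, 1]
r1 m[X12→φ2] = [1, 1]
r2 m[φ0→X7] = [12, 4]
r2 m[φ0→X14] = [6, 10]
r2 m[φ1→X14] = [19, 20]
r2 m[φ1→X13] = [19, 20]
r2 m[φ1→X12] = [19, 20]
r2 m[φ2→X8] = [4, 8]
r2 m[φ2→X12] = [7, 5]
r2 m[φ3→X8] = [4, 6]
r2 m[φ4→X7] = [5, 9]
r2 m[X7→φ0] = [5, 9]
r2 m[X7→φ4] = [12, 4]
r2 m[X14→φ0] = [19, 20]
r2 m[X14→φ1] = [6, 10]
r2 m[X13→φ1] = [1, 1]
r2 m[X8→φ2] = [4, 6]
r2 m[X8→φ3] = [4, 8]
r2 m[X12→φ1] = [7, 5]
r2 m[X12→φ2] = [19, 20]
r3 m[φ0→X7] = [237, 77]
r3 m[φ0→X14] = [42, 54]
r3 m[φ1→X14] = [115, 118]
r3 m[φ1→X13] = [754, 1116]
r3 m[φ1→X12] = [150, 164]
r3 m[φ2→X8] = [79, 154]
r3 m[φ2→X12] = [40, 24]
r3 m[φ3→X8] = [4, 6]
r3 m[φ4→X7] = [5, 9]
r3 m[X7→φ0] = [5, 9]
r3 m[X7→φ4] = [12, 4]
r3 m[X14→φ0] = [19, 20]
r3 m[X14→φ1] = [6, 10]
r3 m[X13→φ1] = [1, 1]
r3 m[X8→φ2] = [4, 6]
r3 m[X8→φ3] = [4, 8]
r3 m[X12→φ1] = [7, 5]
r3 m[X12→φ2] = [19, 20]
r4 m[φ0→X7] = [237, 77]
r4 m[φ0→X14] = [42, 54]
r4 m[φ1→X14] = [115, 118]
r4 m[φ1→X13] = [754, 1116]
r4 m[φ1→X12] = [150, 164]
r4 m[φ2→X8] = [79, 154]
r4 m[φ2→X12] = [40, 24]
r4 m[φ3→X8] = [4, 6]
r4 m[φ4→X7] = [5, 9]
r4 m[X7→φ0] = [5, 9]
r4 m[X7→φ4] = [237, 77]
r4 m[X14→φ0] = [115, 118]
r4 m[X14→φ1] = [42, 54]
r4 m[X13→φ1] = [1, 1]
r4 m[X8→φ2] = [4, 6]
r4 m[X8→φ3] = [79, 154]
r4 m[X12→φ1] = [40, 24]
r4 m[X12→φ2] = [150, 164]
r5 m[φ0→X7] = [1407, 463]
r5 m[φ0→X14] = [42, 54]
r5 m[φ1→X14] = [616, 624]
r5 m[φ1→X13] = [25872, 33696]
r5 m[φ1→X12] = [906, 972]
r5 m[φ2→X8] = [642, 1228]
r5 m[φ2→X12] = [40, 24]
r5 m[φ3→X8] = [4, 6]
r5 m[φ4→X7] = [5, 9]
r5 m[X7→φ0] = [5, 9]
r5 m[X7→φ4] = [237, 77]
r5 m[X14→φ0] = [115, 118]
r5 m[X14→φ1] = [42, 54]
r5 m[X13→φ1] = [1, 1]
r5 m[X8→φ2] = [4, 6]
r5 m[X8→φ3] = [79, 154]
r5 m[X12→φ1] = [40, 24]
r5 m[X12→φ2] = [150, 164]
r6 m[φ0→X7] = [1407, 463]
r6 m[φ0→X14] = [42, 54]
r6 m[φ1→X14] = [616, 624]
r6 m[φ1→X13] = [25872, 33696]
r6 m[φ1→X12] = [906, 972]
r6 m[φ2→X8] = [642, 1228]
r6 m[φ2→X12] = [40, 24]
r6 m[φ3→X8] = [4, 6]
r6 m[φ4→X7] = [5, 9]
r6 m[X7→φ0] = [5, 9]
r6 m[X7→φ4] = [1407, 463]
r6 m[X14→φ0] = [616, 624]
r6 m[X14→φ1] = [42, 54]
r6 m[X13→φ1] = [1, 1]
r6 m[X8→φ2] = [4, 6]
r6 m[X8→φ3] = [642, 1228]
r6 m[X12→φ1] = [40, 24]
r6 m[X12→φ2] = [906, 972]
r7 m[φ0→X7] = [7464, 2472]
r7 m[φ0→X14] = [42, 54]
r7 m[φ1→X14] = [616, 624]
r7 m[φ1→X13] = [25872, 33696]
r7 m[φ1→X12] = [906, 972]
r7 m[φ2→X8] = [3822, 7380]
r7 m[φ2→X12] = [40, 24]
r7 m[φ3→X8] = [4, 6]
r7 m[φ4→X7] = [5, 9]
r7 m[X7→φ0] = [5, 9]
r7 m[X7→φ4] = [1407, 463]
r7 m[X14→φ0] = [616, 624]
r7 m[X14→φ1] = [42, 54]
r7 m[X13→φ1] = [1, 1]
r7 m[X8→φ2] = [4, 6]
r7 m[X8→φ3] = [642, 1228]
r7 m[X12→φ1] = [40, 24]
r7 m[X12→φ2] = [906, 972]
r8 m[φ0→X7] = [7464, 2472]
r8 m[φ0→X14] = [42, 54]
r8 m[φ1→X14] = [616, 624]
r8 m[φ1→X13] = [25872, 33696]
r8 m[φ1→X12] = [906, 972]
r8 m[φ2→X8] = [3822, 7380]
r8 m[φ2→X12] = [40, 24]
r8 m[φ3→X8] = [4, 6]
r8 m[φ4→X7] = [5, 9]
r8 m[X7→φ0] = [5, 9]
r8 m[X7→φ4] = [7464, 2472]
r8 m[X14→φ0] = [616, 624]
r8 m[X14→φ1] = [42, 54]
r8 m[X13→φ1] = [1, 1]
r8 m[X8→φ2] = [4, 6]
r8 m[X8→φ3] = [3822, 7380]
r8 m[X12→φ1] = [40, 24]
r8 m[X12→φ2] = [906, 972]
r9 m[φ0→X7] = [7464, 2472]
r9 m[φ0→X14] = [42, 54]
r9 m[φ1→X14] = [616, 624]
r9 m[φ1→X13] = [25872, 33696]
r9 m[φ1→X12] = [906, 972]
r9 m[φ2→X8] = [3822, 7380]
r9 m[φ2→X12] = [40, 24]
r9 m[φ3→X8] = [4, 6]
r9 m[φ4→X7] = [5, 9]
r9 m[X7→φ0] = [5, 9]
r9 m[X7→φ4] = [7464, 2472]
r9 m[X14→φ0] = [616, 624]
r9 m[X14→φ1] = [42, 54]
r9 m[X13→φ1] = [1, 1]
r9 m[X8→φ2] = [4, 6]
r9 m[X8→φ3] = [3822, 7380]
r9 m[X12→φ1] = [40, 24]
r9 m[X12→φ2] = [906, 972]
fixed point reached at round 9
b[X12] = ⊗ incoming = [36240, 23328]

b[X12] = [36240, 23328]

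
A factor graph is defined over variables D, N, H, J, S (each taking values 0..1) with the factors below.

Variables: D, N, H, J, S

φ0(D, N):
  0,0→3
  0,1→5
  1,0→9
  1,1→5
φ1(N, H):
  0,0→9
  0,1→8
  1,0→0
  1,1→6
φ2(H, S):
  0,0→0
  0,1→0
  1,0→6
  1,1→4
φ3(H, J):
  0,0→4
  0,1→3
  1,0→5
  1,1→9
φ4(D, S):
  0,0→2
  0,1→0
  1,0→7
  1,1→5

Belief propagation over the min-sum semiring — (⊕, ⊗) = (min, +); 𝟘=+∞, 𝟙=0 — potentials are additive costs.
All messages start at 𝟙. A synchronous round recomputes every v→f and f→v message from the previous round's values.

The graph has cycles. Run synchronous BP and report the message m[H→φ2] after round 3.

init: all messages = 𝟙 over 2 values
r1 m[φ0→D] = [3, 5]
r1 m[φ0→N] = [3, 5]
r1 m[φ1→N] = [8, 0]
r1 m[φ1→H] = [0, 6]
r1 m[φ2→H] = [0, 4]
r1 m[φ2→S] = [0, 0]
r1 m[φ3→H] = [3, 5]
r1 m[φ3→J] = [4, 3]
r1 m[φ4→D] = [0, 5]
r1 m[φ4→S] = [2, 0]
r1 m[D→φ0] = [0, 0]
r1 m[D→φ4] = [0, 0]
r1 m[N→φ0] = [0, 0]
r1 m[N→φ1] = [0, 0]
r1 m[H→φ1] = [0, 0]
r1 m[H→φ2] = [0, 0]
r1 m[H→φ3] = [0, 0]
r1 m[J→φ3] = [0, 0]
r1 m[S→φ2] = [0, 0]
r1 m[S→φ4] = [0, 0]
r2 m[φ0→D] = [3, 5]
r2 m[φ0→N] = [3, 5]
r2 m[φ1→N] = [8, 0]
r2 m[φ1→H] = [0, 6]
r2 m[φ2→H] = [0, 4]
r2 m[φ2→S] = [0, 0]
r2 m[φ3→H] = [3, 5]
r2 m[φ3→J] = [4, 3]
r2 m[φ4→D] = [0, 5]
r2 m[φ4→S] = [2, 0]
r2 m[D→φ0] = [0, 5]
r2 m[D→φ4] = [3, 5]
r2 m[N→φ0] = [8, 0]
r2 m[N→φ1] = [3, 5]
r2 m[H→φ1] = [3, 9]
r2 m[H→φ2] = [3, 11]
r2 m[H→φ3] = [0, 10]
r2 m[J→φ3] = [0, 0]
r2 m[S→φ2] = [2, 0]
r2 m[S→φ4] = [0, 0]
r3 m[φ0→D] = [5, 5]
r3 m[φ0→N] = [3, 5]
r3 m[φ1→N] = [12, 3]
r3 m[φ1→H] = [5, 11]
r3 m[φ2→H] = [0, 4]
r3 m[φ2→S] = [3, 3]
r3 m[φ3→H] = [3, 5]
r3 m[φ3→J] = [4, 3]
r3 m[φ4→D] = [0, 5]
r3 m[φ4→S] = [5, 3]
r3 m[D→φ0] = [0, 5]
r3 m[D→φ4] = [3, 5]
r3 m[N→φ0] = [8, 0]
r3 m[N→φ1] = [3, 5]
r3 m[H→φ1] = [3, 9]
r3 m[H→φ2] = [3, 11]
r3 m[H→φ3] = [0, 10]
r3 m[J→φ3] = [0, 0]
r3 m[S→φ2] = [2, 0]
r3 m[S→φ4] = [0, 0]

message @ round 3 = [3, 11]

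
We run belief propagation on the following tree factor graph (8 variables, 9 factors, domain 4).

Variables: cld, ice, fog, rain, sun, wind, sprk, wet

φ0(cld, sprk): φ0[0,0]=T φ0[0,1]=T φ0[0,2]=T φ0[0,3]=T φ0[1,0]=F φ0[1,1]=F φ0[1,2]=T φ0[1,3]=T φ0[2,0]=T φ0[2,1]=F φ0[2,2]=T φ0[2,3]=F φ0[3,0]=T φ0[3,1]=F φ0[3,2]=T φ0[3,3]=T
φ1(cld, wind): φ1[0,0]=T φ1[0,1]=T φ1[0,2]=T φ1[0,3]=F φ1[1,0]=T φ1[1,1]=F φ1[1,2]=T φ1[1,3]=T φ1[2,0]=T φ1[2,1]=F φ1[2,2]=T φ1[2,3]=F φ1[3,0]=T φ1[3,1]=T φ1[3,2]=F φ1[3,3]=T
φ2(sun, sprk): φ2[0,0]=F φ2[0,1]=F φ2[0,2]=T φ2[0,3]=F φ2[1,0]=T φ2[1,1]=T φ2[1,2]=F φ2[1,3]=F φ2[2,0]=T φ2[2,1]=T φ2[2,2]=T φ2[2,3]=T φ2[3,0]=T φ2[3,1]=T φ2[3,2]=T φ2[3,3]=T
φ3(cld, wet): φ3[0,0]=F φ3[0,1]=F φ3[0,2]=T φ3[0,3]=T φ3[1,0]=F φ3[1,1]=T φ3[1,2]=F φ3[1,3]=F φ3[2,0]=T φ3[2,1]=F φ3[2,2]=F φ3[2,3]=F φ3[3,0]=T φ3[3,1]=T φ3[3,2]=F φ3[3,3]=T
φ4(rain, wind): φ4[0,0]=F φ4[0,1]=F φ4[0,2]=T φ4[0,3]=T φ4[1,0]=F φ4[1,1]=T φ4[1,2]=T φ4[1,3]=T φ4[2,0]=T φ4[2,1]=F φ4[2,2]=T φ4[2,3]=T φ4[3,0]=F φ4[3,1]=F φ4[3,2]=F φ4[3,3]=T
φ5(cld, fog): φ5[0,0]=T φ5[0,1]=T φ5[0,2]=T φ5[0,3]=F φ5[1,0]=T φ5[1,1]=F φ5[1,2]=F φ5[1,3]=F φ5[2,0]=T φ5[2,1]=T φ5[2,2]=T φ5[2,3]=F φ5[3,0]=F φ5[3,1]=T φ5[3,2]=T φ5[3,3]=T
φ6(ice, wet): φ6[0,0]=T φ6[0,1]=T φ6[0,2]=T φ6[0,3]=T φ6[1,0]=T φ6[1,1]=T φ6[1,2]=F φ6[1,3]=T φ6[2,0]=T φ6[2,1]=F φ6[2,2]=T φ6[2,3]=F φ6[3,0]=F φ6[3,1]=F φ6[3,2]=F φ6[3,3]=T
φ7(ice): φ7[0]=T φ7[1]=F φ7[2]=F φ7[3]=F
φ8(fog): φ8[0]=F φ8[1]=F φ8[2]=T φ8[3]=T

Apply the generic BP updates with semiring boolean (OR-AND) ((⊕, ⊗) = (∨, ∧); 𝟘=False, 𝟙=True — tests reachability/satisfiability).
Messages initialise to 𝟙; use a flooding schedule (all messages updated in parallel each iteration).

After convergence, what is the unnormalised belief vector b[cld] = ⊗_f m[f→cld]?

b[cld] = [T, F, T, T]

init: all messages = 𝟙 over 4 values
r1 m[φ0→cld] = [T, T, T, T]
r1 m[φ0→sprk] = [T, T, T, T]
r1 m[φ1→cld] = [T, T, T, T]
r1 m[φ1→wind] = [T, T, T, T]
r1 m[φ2→sun] = [T, T, T, T]
r1 m[φ2→sprk] = [T, T, T, T]
r1 m[φ3→cld] = [T, T, T, T]
r1 m[φ3→wet] = [T, T, T, T]
r1 m[φ4→rain] = [T, T, T, T]
r1 m[φ4→wind] = [T, T, T, T]
r1 m[φ5→cld] = [T, T, T, T]
r1 m[φ5→fog] = [T, T, T, T]
r1 m[φ6→ice] = [T, T, T, T]
r1 m[φ6→wet] = [T, T, T, T]
r1 m[φ7→ice] = [T, F, F, F]
r1 m[φ8→fog] = [F, F, T, T]
r1 m[cld→φ0] = [T, T, T, T]
r1 m[cld→φ1] = [T, T, T, T]
r1 m[cld→φ3] = [T, T, T, T]
r1 m[cld→φ5] = [T, T, T, T]
r1 m[ice→φ6] = [T, T, T, T]
r1 m[ice→φ7] = [T, T, T, T]
r1 m[fog→φ5] = [T, T, T, T]
r1 m[fog→φ8] = [T, T, T, T]
r1 m[rain→φ4] = [T, T, T, T]
r1 m[sun→φ2] = [T, T, T, T]
r1 m[wind→φ1] = [T, T, T, T]
r1 m[wind→φ4] = [T, T, T, T]
r1 m[sprk→φ0] = [T, T, T, T]
r1 m[sprk→φ2] = [T, T, T, T]
r1 m[wet→φ3] = [T, T, T, T]
r1 m[wet→φ6] = [T, T, T, T]
r2 m[φ0→cld] = [T, T, T, T]
r2 m[φ0→sprk] = [T, T, T, T]
r2 m[φ1→cld] = [T, T, T, T]
r2 m[φ1→wind] = [T, T, T, T]
r2 m[φ2→sun] = [T, T, T, T]
r2 m[φ2→sprk] = [T, T, T, T]
r2 m[φ3→cld] = [T, T, T, T]
r2 m[φ3→wet] = [T, T, T, T]
r2 m[φ4→rain] = [T, T, T, T]
r2 m[φ4→wind] = [T, T, T, T]
r2 m[φ5→cld] = [T, T, T, T]
r2 m[φ5→fog] = [T, T, T, T]
r2 m[φ6→ice] = [T, T, T, T]
r2 m[φ6→wet] = [T, T, T, T]
r2 m[φ7→ice] = [T, F, F, F]
r2 m[φ8→fog] = [F, F, T, T]
r2 m[cld→φ0] = [T, T, T, T]
r2 m[cld→φ1] = [T, T, T, T]
r2 m[cld→φ3] = [T, T, T, T]
r2 m[cld→φ5] = [T, T, T, T]
r2 m[ice→φ6] = [T, F, F, F]
r2 m[ice→φ7] = [T, T, T, T]
r2 m[fog→φ5] = [F, F, T, T]
r2 m[fog→φ8] = [T, T, T, T]
r2 m[rain→φ4] = [T, T, T, T]
r2 m[sun→φ2] = [T, T, T, T]
r2 m[wind→φ1] = [T, T, T, T]
r2 m[wind→φ4] = [T, T, T, T]
r2 m[sprk→φ0] = [T, T, T, T]
r2 m[sprk→φ2] = [T, T, T, T]
r2 m[wet→φ3] = [T, T, T, T]
r2 m[wet→φ6] = [T, T, T, T]
r3 m[φ0→cld] = [T, T, T, T]
r3 m[φ0→sprk] = [T, T, T, T]
r3 m[φ1→cld] = [T, T, T, T]
r3 m[φ1→wind] = [T, T, T, T]
r3 m[φ2→sun] = [T, T, T, T]
r3 m[φ2→sprk] = [T, T, T, T]
r3 m[φ3→cld] = [T, T, T, T]
r3 m[φ3→wet] = [T, T, T, T]
r3 m[φ4→rain] = [T, T, T, T]
r3 m[φ4→wind] = [T, T, T, T]
r3 m[φ5→cld] = [T, F, T, T]
r3 m[φ5→fog] = [T, T, T, T]
r3 m[φ6→ice] = [T, T, T, T]
r3 m[φ6→wet] = [T, T, T, T]
r3 m[φ7→ice] = [T, F, F, F]
r3 m[φ8→fog] = [F, F, T, T]
r3 m[cld→φ0] = [T, T, T, T]
r3 m[cld→φ1] = [T, T, T, T]
r3 m[cld→φ3] = [T, T, T, T]
r3 m[cld→φ5] = [T, T, T, T]
r3 m[ice→φ6] = [T, F, F, F]
r3 m[ice→φ7] = [T, T, T, T]
r3 m[fog→φ5] = [F, F, T, T]
r3 m[fog→φ8] = [T, T, T, T]
r3 m[rain→φ4] = [T, T, T, T]
r3 m[sun→φ2] = [T, T, T, T]
r3 m[wind→φ1] = [T, T, T, T]
r3 m[wind→φ4] = [T, T, T, T]
r3 m[sprk→φ0] = [T, T, T, T]
r3 m[sprk→φ2] = [T, T, T, T]
r3 m[wet→φ3] = [T, T, T, T]
r3 m[wet→φ6] = [T, T, T, T]
r4 m[φ0→cld] = [T, T, T, T]
r4 m[φ0→sprk] = [T, T, T, T]
r4 m[φ1→cld] = [T, T, T, T]
r4 m[φ1→wind] = [T, T, T, T]
r4 m[φ2→sun] = [T, T, T, T]
r4 m[φ2→sprk] = [T, T, T, T]
r4 m[φ3→cld] = [T, T, T, T]
r4 m[φ3→wet] = [T, T, T, T]
r4 m[φ4→rain] = [T, T, T, T]
r4 m[φ4→wind] = [T, T, T, T]
r4 m[φ5→cld] = [T, F, T, T]
r4 m[φ5→fog] = [T, T, T, T]
r4 m[φ6→ice] = [T, T, T, T]
r4 m[φ6→wet] = [T, T, T, T]
r4 m[φ7→ice] = [T, F, F, F]
r4 m[φ8→fog] = [F, F, T, T]
r4 m[cld→φ0] = [T, F, T, T]
r4 m[cld→φ1] = [T, F, T, T]
r4 m[cld→φ3] = [T, F, T, T]
r4 m[cld→φ5] = [T, T, T, T]
r4 m[ice→φ6] = [T, F, F, F]
r4 m[ice→φ7] = [T, T, T, T]
r4 m[fog→φ5] = [F, F, T, T]
r4 m[fog→φ8] = [T, T, T, T]
r4 m[rain→φ4] = [T, T, T, T]
r4 m[sun→φ2] = [T, T, T, T]
r4 m[wind→φ1] = [T, T, T, T]
r4 m[wind→φ4] = [T, T, T, T]
r4 m[sprk→φ0] = [T, T, T, T]
r4 m[sprk→φ2] = [T, T, T, T]
r4 m[wet→φ3] = [T, T, T, T]
r4 m[wet→φ6] = [T, T, T, T]
r5 m[φ0→cld] = [T, T, T, T]
r5 m[φ0→sprk] = [T, T, T, T]
r5 m[φ1→cld] = [T, T, T, T]
r5 m[φ1→wind] = [T, T, T, T]
r5 m[φ2→sun] = [T, T, T, T]
r5 m[φ2→sprk] = [T, T, T, T]
r5 m[φ3→cld] = [T, T, T, T]
r5 m[φ3→wet] = [T, T, T, T]
r5 m[φ4→rain] = [T, T, T, T]
r5 m[φ4→wind] = [T, T, T, T]
r5 m[φ5→cld] = [T, F, T, T]
r5 m[φ5→fog] = [T, T, T, T]
r5 m[φ6→ice] = [T, T, T, T]
r5 m[φ6→wet] = [T, T, T, T]
r5 m[φ7→ice] = [T, F, F, F]
r5 m[φ8→fog] = [F, F, T, T]
r5 m[cld→φ0] = [T, F, T, T]
r5 m[cld→φ1] = [T, F, T, T]
r5 m[cld→φ3] = [T, F, T, T]
r5 m[cld→φ5] = [T, T, T, T]
r5 m[ice→φ6] = [T, F, F, F]
r5 m[ice→φ7] = [T, T, T, T]
r5 m[fog→φ5] = [F, F, T, T]
r5 m[fog→φ8] = [T, T, T, T]
r5 m[rain→φ4] = [T, T, T, T]
r5 m[sun→φ2] = [T, T, T, T]
r5 m[wind→φ1] = [T, T, T, T]
r5 m[wind→φ4] = [T, T, T, T]
r5 m[sprk→φ0] = [T, T, T, T]
r5 m[sprk→φ2] = [T, T, T, T]
r5 m[wet→φ3] = [T, T, T, T]
r5 m[wet→φ6] = [T, T, T, T]
fixed point reached at round 5
b[cld] = ⊗ incoming = [T, F, T, T]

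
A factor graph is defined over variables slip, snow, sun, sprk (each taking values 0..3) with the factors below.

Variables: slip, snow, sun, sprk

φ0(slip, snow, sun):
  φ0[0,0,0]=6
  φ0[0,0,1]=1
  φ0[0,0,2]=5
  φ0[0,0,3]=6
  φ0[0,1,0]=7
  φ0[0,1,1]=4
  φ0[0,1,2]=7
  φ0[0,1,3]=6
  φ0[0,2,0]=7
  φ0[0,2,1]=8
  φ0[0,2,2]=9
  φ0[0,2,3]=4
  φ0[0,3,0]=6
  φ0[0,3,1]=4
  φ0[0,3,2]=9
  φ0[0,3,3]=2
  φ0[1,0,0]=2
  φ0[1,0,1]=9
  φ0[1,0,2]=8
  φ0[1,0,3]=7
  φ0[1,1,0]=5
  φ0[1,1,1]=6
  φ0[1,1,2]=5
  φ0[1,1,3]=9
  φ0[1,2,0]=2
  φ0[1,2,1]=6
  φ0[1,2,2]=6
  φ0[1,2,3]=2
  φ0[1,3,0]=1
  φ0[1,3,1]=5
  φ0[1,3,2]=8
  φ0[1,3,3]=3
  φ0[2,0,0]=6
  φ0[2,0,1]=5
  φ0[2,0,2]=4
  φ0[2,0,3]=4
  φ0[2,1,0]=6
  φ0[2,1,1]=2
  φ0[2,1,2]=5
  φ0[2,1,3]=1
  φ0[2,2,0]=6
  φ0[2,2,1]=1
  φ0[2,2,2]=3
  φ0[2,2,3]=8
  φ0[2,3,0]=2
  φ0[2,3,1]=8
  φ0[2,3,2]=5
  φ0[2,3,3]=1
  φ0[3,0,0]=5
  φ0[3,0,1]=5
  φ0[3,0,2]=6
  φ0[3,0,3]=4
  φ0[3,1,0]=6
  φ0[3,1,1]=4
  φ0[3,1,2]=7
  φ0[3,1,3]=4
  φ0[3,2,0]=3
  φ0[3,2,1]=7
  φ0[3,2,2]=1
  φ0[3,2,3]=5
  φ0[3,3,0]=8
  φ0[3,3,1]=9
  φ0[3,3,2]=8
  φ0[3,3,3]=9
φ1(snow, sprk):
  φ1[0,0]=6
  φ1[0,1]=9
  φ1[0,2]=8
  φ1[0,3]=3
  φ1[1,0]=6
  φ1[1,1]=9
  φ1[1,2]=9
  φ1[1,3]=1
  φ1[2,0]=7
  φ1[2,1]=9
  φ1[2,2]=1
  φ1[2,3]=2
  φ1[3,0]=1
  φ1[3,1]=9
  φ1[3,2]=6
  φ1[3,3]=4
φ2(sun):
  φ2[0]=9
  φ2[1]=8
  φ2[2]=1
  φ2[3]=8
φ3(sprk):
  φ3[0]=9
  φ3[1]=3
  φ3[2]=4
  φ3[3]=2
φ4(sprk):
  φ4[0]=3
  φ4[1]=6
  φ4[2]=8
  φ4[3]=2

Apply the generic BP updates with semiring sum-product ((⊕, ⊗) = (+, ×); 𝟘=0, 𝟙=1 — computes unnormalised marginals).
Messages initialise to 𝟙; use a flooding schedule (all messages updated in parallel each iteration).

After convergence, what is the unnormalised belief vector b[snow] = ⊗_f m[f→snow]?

b[snow] = [309024, 325248, 199019, 202867]

init: all messages = 𝟙 over 4 values
r1 m[φ0→slip] = [91, 84, 67, 91]
r1 m[φ0→snow] = [83, 84, 78, 88]
r1 m[φ0→sun] = [78, 84, 96, 75]
r1 m[φ1→snow] = [26, 25, 19, 20]
r1 m[φ1→sprk] = [20, 36, 24, 10]
r1 m[φ2→sun] = [9, 8, 1, 8]
r1 m[φ3→sprk] = [9, 3, 4, 2]
r1 m[φ4→sprk] = [3, 6, 8, 2]
r1 m[slip→φ0] = [1, 1, 1, 1]
r1 m[snow→φ0] = [1, 1, 1, 1]
r1 m[snow→φ1] = [1, 1, 1, 1]
r1 m[sun→φ0] = [1, 1, 1, 1]
r1 m[sun→φ2] = [1, 1, 1, 1]
r1 m[sprk→φ1] = [1, 1, 1, 1]
r1 m[sprk→φ3] = [1, 1, 1, 1]
r1 m[sprk→φ4] = [1, 1, 1, 1]
r2 m[φ0→slip] = [91, 84, 67, 91]
r2 m[φ0→snow] = [83, 84, 78, 88]
r2 m[φ0→sun] = [78, 84, 96, 75]
r2 m[φ1→snow] = [26, 25, 19, 20]
r2 m[φ1→sprk] = [20, 36, 24, 10]
r2 m[φ2→sun] = [9, 8, 1, 8]
r2 m[φ3→sprk] = [9, 3, 4, 2]
r2 m[φ4→sprk] = [3, 6, 8, 2]
r2 m[slip→φ0] = [1, 1, 1, 1]
r2 m[snow→φ0] = [26, 25, 19, 20]
r2 m[snow→φ1] = [83, 84, 78, 88]
r2 m[sun→φ0] = [9, 8, 1, 8]
r2 m[sun→φ2] = [78, 84, 96, 75]
r2 m[sprk→φ1] = [27, 18, 32, 4]
r2 m[sprk→φ3] = [60, 216, 192, 20]
r2 m[sprk→φ4] = [180, 108, 96, 20]
r3 m[φ0→slip] = [12152, 11546, 9806, 13159]
r3 m[φ0→snow] = [522, 528, 509, 511]
r3 m[φ0→sun] = [1776, 1858, 2159, 1707]
r3 m[φ1→snow] = [592, 616, 391, 397]
r3 m[φ1→sprk] = [1636, 2997, 2026, 841]
r3 m[φ2→sun] = [9, 8, 1, 8]
r3 m[φ3→sprk] = [9, 3, 4, 2]
r3 m[φ4→sprk] = [3, 6, 8, 2]
r3 m[slip→φ0] = [1, 1, 1, 1]
r3 m[snow→φ0] = [26, 25, 19, 20]
r3 m[snow→φ1] = [83, 84, 78, 88]
r3 m[sun→φ0] = [9, 8, 1, 8]
r3 m[sun→φ2] = [78, 84, 96, 75]
r3 m[sprk→φ1] = [27, 18, 32, 4]
r3 m[sprk→φ3] = [60, 216, 192, 20]
r3 m[sprk→φ4] = [180, 108, 96, 20]
r4 m[φ0→slip] = [12152, 11546, 9806, 13159]
r4 m[φ0→snow] = [522, 528, 509, 511]
r4 m[φ0→sun] = [1776, 1858, 2159, 1707]
r4 m[φ1→snow] = [592, 616, 391, 397]
r4 m[φ1→sprk] = [1636, 2997, 2026, 841]
r4 m[φ2→sun] = [9, 8, 1, 8]
r4 m[φ3→sprk] = [9, 3, 4, 2]
r4 m[φ4→sprk] = [3, 6, 8, 2]
r4 m[slip→φ0] = [1, 1, 1, 1]
r4 m[snow→φ0] = [592, 616, 391, 397]
r4 m[snow→φ1] = [522, 528, 509, 511]
r4 m[sun→φ0] = [9, 8, 1, 8]
r4 m[sun→φ2] = [1776, 1858, 2159, 1707]
r4 m[sprk→φ1] = [27, 18, 32, 4]
r4 m[sprk→φ3] = [4908, 17982, 16208, 1682]
r4 m[sprk→φ4] = [14724, 8991, 8104, 1682]
r5 m[φ0→slip] = [270235, 262453, 216242, 287228]
r5 m[φ0→snow] = [522, 528, 509, 511]
r5 m[φ0→sun] = [39819, 40620, 47739, 38136]
r5 m[φ1→snow] = [592, 616, 391, 397]
r5 m[φ1→sprk] = [10374, 18630, 12503, 5156]
r5 m[φ2→sun] = [9, 8, 1, 8]
r5 m[φ3→sprk] = [9, 3, 4, 2]
r5 m[φ4→sprk] = [3, 6, 8, 2]
r5 m[slip→φ0] = [1, 1, 1, 1]
r5 m[snow→φ0] = [592, 616, 391, 397]
r5 m[snow→φ1] = [522, 528, 509, 511]
r5 m[sun→φ0] = [9, 8, 1, 8]
r5 m[sun→φ2] = [1776, 1858, 2159, 1707]
r5 m[sprk→φ1] = [27, 18, 32, 4]
r5 m[sprk→φ3] = [4908, 17982, 16208, 1682]
r5 m[sprk→φ4] = [14724, 8991, 8104, 1682]
r6 m[φ0→slip] = [270235, 262453, 216242, 287228]
r6 m[φ0→snow] = [522, 528, 509, 511]
r6 m[φ0→sun] = [39819, 40620, 47739, 38136]
r6 m[φ1→snow] = [592, 616, 391, 397]
r6 m[φ1→sprk] = [10374, 18630, 12503, 5156]
r6 m[φ2→sun] = [9, 8, 1, 8]
r6 m[φ3→sprk] = [9, 3, 4, 2]
r6 m[φ4→sprk] = [3, 6, 8, 2]
r6 m[slip→φ0] = [1, 1, 1, 1]
r6 m[snow→φ0] = [592, 616, 391, 397]
r6 m[snow→φ1] = [522, 528, 509, 511]
r6 m[sun→φ0] = [9, 8, 1, 8]
r6 m[sun→φ2] = [39819, 40620, 47739, 38136]
r6 m[sprk→φ1] = [27, 18, 32, 4]
r6 m[sprk→φ3] = [31122, 111780, 100024, 10312]
r6 m[sprk→φ4] = [93366, 55890, 50012, 10312]
r7 m[φ0→slip] = [270235, 262453, 216242, 287228]
r7 m[φ0→snow] = [522, 528, 509, 511]
r7 m[φ0→sun] = [39819, 40620, 47739, 38136]
r7 m[φ1→snow] = [592, 616, 391, 397]
r7 m[φ1→sprk] = [10374, 18630, 12503, 5156]
r7 m[φ2→sun] = [9, 8, 1, 8]
r7 m[φ3→sprk] = [9, 3, 4, 2]
r7 m[φ4→sprk] = [3, 6, 8, 2]
r7 m[slip→φ0] = [1, 1, 1, 1]
r7 m[snow→φ0] = [592, 616, 391, 397]
r7 m[snow→φ1] = [522, 528, 509, 511]
r7 m[sun→φ0] = [9, 8, 1, 8]
r7 m[sun→φ2] = [39819, 40620, 47739, 38136]
r7 m[sprk→φ1] = [27, 18, 32, 4]
r7 m[sprk→φ3] = [31122, 111780, 100024, 10312]
r7 m[sprk→φ4] = [93366, 55890, 50012, 10312]
fixed point reached at round 7
b[snow] = ⊗ incoming = [309024, 325248, 199019, 202867]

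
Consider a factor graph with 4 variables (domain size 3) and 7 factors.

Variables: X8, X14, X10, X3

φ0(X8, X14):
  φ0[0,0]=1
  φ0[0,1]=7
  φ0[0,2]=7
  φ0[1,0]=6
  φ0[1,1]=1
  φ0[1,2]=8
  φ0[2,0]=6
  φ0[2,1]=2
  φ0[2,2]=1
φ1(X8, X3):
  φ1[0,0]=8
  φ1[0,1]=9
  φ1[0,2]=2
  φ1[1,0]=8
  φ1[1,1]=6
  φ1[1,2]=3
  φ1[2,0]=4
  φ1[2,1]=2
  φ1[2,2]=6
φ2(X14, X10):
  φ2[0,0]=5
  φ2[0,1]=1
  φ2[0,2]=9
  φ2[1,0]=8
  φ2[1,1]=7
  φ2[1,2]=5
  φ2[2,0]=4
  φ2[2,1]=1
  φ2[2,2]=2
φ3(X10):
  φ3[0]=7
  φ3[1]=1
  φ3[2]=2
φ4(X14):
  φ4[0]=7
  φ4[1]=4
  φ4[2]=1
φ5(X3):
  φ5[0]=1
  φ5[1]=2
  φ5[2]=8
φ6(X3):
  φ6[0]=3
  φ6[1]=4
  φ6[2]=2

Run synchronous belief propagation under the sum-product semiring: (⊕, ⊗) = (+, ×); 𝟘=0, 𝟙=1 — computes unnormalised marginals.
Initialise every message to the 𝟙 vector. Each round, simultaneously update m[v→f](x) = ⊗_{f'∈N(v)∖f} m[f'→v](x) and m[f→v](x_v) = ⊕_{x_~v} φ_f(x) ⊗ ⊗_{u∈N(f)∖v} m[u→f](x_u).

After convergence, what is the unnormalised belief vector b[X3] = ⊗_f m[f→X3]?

b[X3] = [166068, 372728, 497408]

init: all messages = 𝟙 over 3 values
r1 m[φ0→X8] = [15, 15, 9]
r1 m[φ0→X14] = [13, 10, 16]
r1 m[φ1→X8] = [19, 17, 12]
r1 m[φ1→X3] = [20, 17, 11]
r1 m[φ2→X14] = [15, 20, 7]
r1 m[φ2→X10] = [17, 9, 16]
r1 m[φ3→X10] = [7, 1, 2]
r1 m[φ4→X14] = [7, 4, 1]
r1 m[φ5→X3] = [1, 2, 8]
r1 m[φ6→X3] = [3, 4, 2]
r1 m[X8→φ0] = [1, 1, 1]
r1 m[X8→φ1] = [1, 1, 1]
r1 m[X14→φ0] = [1, 1, 1]
r1 m[X14→φ2] = [1, 1, 1]
r1 m[X14→φ4] = [1, 1, 1]
r1 m[X10→φ2] = [1, 1, 1]
r1 m[X10→φ3] = [1, 1, 1]
r1 m[X3→φ1] = [1, 1, 1]
r1 m[X3→φ5] = [1, 1, 1]
r1 m[X3→φ6] = [1, 1, 1]
r2 m[φ0→X8] = [15, 15, 9]
r2 m[φ0→X14] = [13, 10, 16]
r2 m[φ1→X8] = [19, 17, 12]
r2 m[φ1→X3] = [20, 17, 11]
r2 m[φ2→X14] = [15, 20, 7]
r2 m[φ2→X10] = [17, 9, 16]
r2 m[φ3→X10] = [7, 1, 2]
r2 m[φ4→X14] = [7, 4, 1]
r2 m[φ5→X3] = [1, 2, 8]
r2 m[φ6→X3] = [3, 4, 2]
r2 m[X8→φ0] = [19, 17, 12]
r2 m[X8→φ1] = [15, 15, 9]
r2 m[X14→φ0] = [105, 80, 7]
r2 m[X14→φ2] = [91, 40, 16]
r2 m[X14→φ4] = [195, 200, 112]
r2 m[X10→φ2] = [7, 1, 2]
r2 m[X10→φ3] = [17, 9, 16]
r2 m[X3→φ1] = [3, 8, 16]
r2 m[X3→φ5] = [60, 68, 22]
r2 m[X3→φ6] = [20, 34, 88]
r3 m[φ0→X8] = [714, 766, 797]
r3 m[φ0→X14] = [193, 174, 281]
r3 m[φ1→X8] = [128, 120, 124]
r3 m[φ1→X3] = [276, 243, 129]
r3 m[φ2→X14] = [54, 73, 33]
r3 m[φ2→X10] = [839, 387, 1051]
r3 m[φ3→X10] = [7, 1, 2]
r3 m[φ4→X14] = [7, 4, 1]
r3 m[φ5→X3] = [1, 2, 8]
r3 m[φ6→X3] = [3, 4, 2]
r3 m[X8→φ0] = [19, 17, 12]
r3 m[X8→φ1] = [15, 15, 9]
r3 m[X14→φ0] = [105, 80, 7]
r3 m[X14→φ2] = [91, 40, 16]
r3 m[X14→φ4] = [195, 200, 112]
r3 m[X10→φ2] = [7, 1, 2]
r3 m[X10→φ3] = [17, 9, 16]
r3 m[X3→φ1] = [3, 8, 16]
r3 m[X3→φ5] = [60, 68, 22]
r3 m[X3→φ6] = [20, 34, 88]
r4 m[φ0→X8] = [714, 766, 797]
r4 m[φ0→X14] = [193, 174, 281]
r4 m[φ1→X8] = [128, 120, 124]
r4 m[φ1→X3] = [276, 243, 129]
r4 m[φ2→X14] = [54, 73, 33]
r4 m[φ2→X10] = [839, 387, 1051]
r4 m[φ3→X10] = [7, 1, 2]
r4 m[φ4→X14] = [7, 4, 1]
r4 m[φ5→X3] = [1, 2, 8]
r4 m[φ6→X3] = [3, 4, 2]
r4 m[X8→φ0] = [128, 120, 124]
r4 m[X8→φ1] = [714, 766, 797]
r4 m[X14→φ0] = [378, 292, 33]
r4 m[X14→φ2] = [1351, 696, 281]
r4 m[X14→φ4] = [10422, 12702, 9273]
r4 m[X10→φ2] = [7, 1, 2]
r4 m[X10→φ3] = [839, 387, 1051]
r4 m[X3→φ1] = [3, 8, 16]
r4 m[X3→φ5] = [828, 972, 258]
r4 m[X3→φ6] = [276, 486, 1032]
r5 m[φ0→X8] = [2653, 2824, 2885]
r5 m[φ0→X14] = [1592, 1264, 1980]
r5 m[φ1→X8] = [128, 120, 124]
r5 m[φ1→X3] = [15028, 12616, 8508]
r5 m[φ2→X14] = [54, 73, 33]
r5 m[φ2→X10] = [13447, 6504, 16201]
r5 m[φ3→X10] = [7, 1, 2]
r5 m[φ4→X14] = [7, 4, 1]
r5 m[φ5→X3] = [1, 2, 8]
r5 m[φ6→X3] = [3, 4, 2]
r5 m[X8→φ0] = [128, 120, 124]
r5 m[X8→φ1] = [714, 766, 797]
r5 m[X14→φ0] = [378, 292, 33]
r5 m[X14→φ2] = [1351, 696, 281]
r5 m[X14→φ4] = [10422, 12702, 9273]
r5 m[X10→φ2] = [7, 1, 2]
r5 m[X10→φ3] = [839, 387, 1051]
r5 m[X3→φ1] = [3, 8, 16]
r5 m[X3→φ5] = [828, 972, 258]
r5 m[X3→φ6] = [276, 486, 1032]
r6 m[φ0→X8] = [2653, 2824, 2885]
r6 m[φ0→X14] = [1592, 1264, 1980]
r6 m[φ1→X8] = [128, 120, 124]
r6 m[φ1→X3] = [15028, 12616, 8508]
r6 m[φ2→X14] = [54, 73, 33]
r6 m[φ2→X10] = [13447, 6504, 16201]
r6 m[φ3→X10] = [7, 1, 2]
r6 m[φ4→X14] = [7, 4, 1]
r6 m[φ5→X3] = [1, 2, 8]
r6 m[φ6→X3] = [3, 4, 2]
r6 m[X8→φ0] = [128, 120, 124]
r6 m[X8→φ1] = [2653, 2824, 2885]
r6 m[X14→φ0] = [378, 292, 33]
r6 m[X14→φ2] = [11144, 5056, 1980]
r6 m[X14→φ4] = [85968, 92272, 65340]
r6 m[X10→φ2] = [7, 1, 2]
r6 m[X10→φ3] = [13447, 6504, 16201]
r6 m[X3→φ1] = [3, 8, 16]
r6 m[X3→φ5] = [45084, 50464, 17016]
r6 m[X3→φ6] = [15028, 25232, 68064]
r7 m[φ0→X8] = [2653, 2824, 2885]
r7 m[φ0→X14] = [1592, 1264, 1980]
r7 m[φ1→X8] = [128, 120, 124]
r7 m[φ1→X3] = [55356, 46591, 31088]
r7 m[φ2→X14] = [54, 73, 33]
r7 m[φ2→X10] = [104088, 48516, 129536]
r7 m[φ3→X10] = [7, 1, 2]
r7 m[φ4→X14] = [7, 4, 1]
r7 m[φ5→X3] = [1, 2, 8]
r7 m[φ6→X3] = [3, 4, 2]
r7 m[X8→φ0] = [128, 120, 124]
r7 m[X8→φ1] = [2653, 2824, 2885]
r7 m[X14→φ0] = [378, 292, 33]
r7 m[X14→φ2] = [11144, 5056, 1980]
r7 m[X14→φ4] = [85968, 92272, 65340]
r7 m[X10→φ2] = [7, 1, 2]
r7 m[X10→φ3] = [13447, 6504, 16201]
r7 m[X3→φ1] = [3, 8, 16]
r7 m[X3→φ5] = [45084, 50464, 17016]
r7 m[X3→φ6] = [15028, 25232, 68064]
r8 m[φ0→X8] = [2653, 2824, 2885]
r8 m[φ0→X14] = [1592, 1264, 1980]
r8 m[φ1→X8] = [128, 120, 124]
r8 m[φ1→X3] = [55356, 46591, 31088]
r8 m[φ2→X14] = [54, 73, 33]
r8 m[φ2→X10] = [104088, 48516, 129536]
r8 m[φ3→X10] = [7, 1, 2]
r8 m[φ4→X14] = [7, 4, 1]
r8 m[φ5→X3] = [1, 2, 8]
r8 m[φ6→X3] = [3, 4, 2]
r8 m[X8→φ0] = [128, 120, 124]
r8 m[X8→φ1] = [2653, 2824, 2885]
r8 m[X14→φ0] = [378, 292, 33]
r8 m[X14→φ2] = [11144, 5056, 1980]
r8 m[X14→φ4] = [85968, 92272, 65340]
r8 m[X10→φ2] = [7, 1, 2]
r8 m[X10→φ3] = [104088, 48516, 129536]
r8 m[X3→φ1] = [3, 8, 16]
r8 m[X3→φ5] = [166068, 186364, 62176]
r8 m[X3→φ6] = [55356, 93182, 248704]
r9 m[φ0→X8] = [2653, 2824, 2885]
r9 m[φ0→X14] = [1592, 1264, 1980]
r9 m[φ1→X8] = [128, 120, 124]
r9 m[φ1→X3] = [55356, 46591, 31088]
r9 m[φ2→X14] = [54, 73, 33]
r9 m[φ2→X10] = [104088, 48516, 129536]
r9 m[φ3→X10] = [7, 1, 2]
r9 m[φ4→X14] = [7, 4, 1]
r9 m[φ5→X3] = [1, 2, 8]
r9 m[φ6→X3] = [3, 4, 2]
r9 m[X8→φ0] = [128, 120, 124]
r9 m[X8→φ1] = [2653, 2824, 2885]
r9 m[X14→φ0] = [378, 292, 33]
r9 m[X14→φ2] = [11144, 5056, 1980]
r9 m[X14→φ4] = [85968, 92272, 65340]
r9 m[X10→φ2] = [7, 1, 2]
r9 m[X10→φ3] = [104088, 48516, 129536]
r9 m[X3→φ1] = [3, 8, 16]
r9 m[X3→φ5] = [166068, 186364, 62176]
r9 m[X3→φ6] = [55356, 93182, 248704]
fixed point reached at round 9
b[X3] = ⊗ incoming = [166068, 372728, 497408]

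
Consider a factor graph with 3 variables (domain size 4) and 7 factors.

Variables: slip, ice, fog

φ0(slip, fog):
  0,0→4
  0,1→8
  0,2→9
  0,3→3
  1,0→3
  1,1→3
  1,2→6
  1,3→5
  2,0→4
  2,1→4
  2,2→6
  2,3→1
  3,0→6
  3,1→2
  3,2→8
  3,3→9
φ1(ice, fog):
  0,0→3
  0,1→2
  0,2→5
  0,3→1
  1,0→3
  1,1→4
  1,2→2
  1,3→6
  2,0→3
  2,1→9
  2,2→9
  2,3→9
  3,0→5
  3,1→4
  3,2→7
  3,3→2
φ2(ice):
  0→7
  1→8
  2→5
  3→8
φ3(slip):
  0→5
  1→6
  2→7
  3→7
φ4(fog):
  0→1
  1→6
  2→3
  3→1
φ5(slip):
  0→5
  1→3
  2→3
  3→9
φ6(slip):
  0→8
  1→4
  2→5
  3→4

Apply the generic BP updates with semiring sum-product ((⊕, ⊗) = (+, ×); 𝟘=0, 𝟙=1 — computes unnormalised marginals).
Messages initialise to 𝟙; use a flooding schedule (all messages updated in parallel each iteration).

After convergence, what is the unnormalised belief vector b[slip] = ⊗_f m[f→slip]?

init: all messages = 𝟙 over 4 values
r1 m[φ0→slip] = [24, 17, 15, 25]
r1 m[φ0→fog] = [17, 17, 29, 18]
r1 m[φ1→ice] = [11, 15, 30, 18]
r1 m[φ1→fog] = [14, 19, 23, 18]
r1 m[φ2→ice] = [7, 8, 5, 8]
r1 m[φ3→slip] = [5, 6, 7, 7]
r1 m[φ4→fog] = [1, 6, 3, 1]
r1 m[φ5→slip] = [5, 3, 3, 9]
r1 m[φ6→slip] = [8, 4, 5, 4]
r1 m[slip→φ0] = [1, 1, 1, 1]
r1 m[slip→φ3] = [1, 1, 1, 1]
r1 m[slip→φ5] = [1, 1, 1, 1]
r1 m[slip→φ6] = [1, 1, 1, 1]
r1 m[ice→φ1] = [1, 1, 1, 1]
r1 m[ice→φ2] = [1, 1, 1, 1]
r1 m[fog→φ0] = [1, 1, 1, 1]
r1 m[fog→φ1] = [1, 1, 1, 1]
r1 m[fog→φ4] = [1, 1, 1, 1]
r2 m[φ0→slip] = [24, 17, 15, 25]
r2 m[φ0→fog] = [17, 17, 29, 18]
r2 m[φ1→ice] = [11, 15, 30, 18]
r2 m[φ1→fog] = [14, 19, 23, 18]
r2 m[φ2→ice] = [7, 8, 5, 8]
r2 m[φ3→slip] = [5, 6, 7, 7]
r2 m[φ4→fog] = [1, 6, 3, 1]
r2 m[φ5→slip] = [5, 3, 3, 9]
r2 m[φ6→slip] = [8, 4, 5, 4]
r2 m[slip→φ0] = [200, 72, 105, 252]
r2 m[slip→φ3] = [960, 204, 225, 900]
r2 m[slip→φ5] = [960, 408, 525, 700]
r2 m[slip→φ6] = [600, 306, 315, 1575]
r2 m[ice→φ1] = [7, 8, 5, 8]
r2 m[ice→φ2] = [11, 15, 30, 18]
r2 m[fog→φ0] = [14, 114, 69, 18]
r2 m[fog→φ1] = [17, 102, 87, 18]
r2 m[fog→φ4] = [238, 323, 667, 324]
r3 m[φ0→slip] = [1643, 888, 944, 1026]
r3 m[φ0→fog] = [2948, 2740, 4878, 3333]
r3 m[φ1→ice] = [708, 741, 1914, 1138]
r3 m[φ1→fog] = [100, 123, 152, 116]
r3 m[φ2→ice] = [7, 8, 5, 8]
r3 m[φ3→slip] = [5, 6, 7, 7]
r3 m[φ4→fog] = [1, 6, 3, 1]
r3 m[φ5→slip] = [5, 3, 3, 9]
r3 m[φ6→slip] = [8, 4, 5, 4]
r3 m[slip→φ0] = [200, 72, 105, 252]
r3 m[slip→φ3] = [960, 204, 225, 900]
r3 m[slip→φ5] = [960, 408, 525, 700]
r3 m[slip→φ6] = [600, 306, 315, 1575]
r3 m[ice→φ1] = [7, 8, 5, 8]
r3 m[ice→φ2] = [11, 15, 30, 18]
r3 m[fog→φ0] = [14, 114, 69, 18]
r3 m[fog→φ1] = [17, 102, 87, 18]
r3 m[fog→φ4] = [238, 323, 667, 324]
r4 m[φ0→slip] = [1643, 888, 944, 1026]
r4 m[φ0→fog] = [2948, 2740, 4878, 3333]
r4 m[φ1→ice] = [708, 741, 1914, 1138]
r4 m[φ1→fog] = [100, 123, 152, 116]
r4 m[φ2→ice] = [7, 8, 5, 8]
r4 m[φ3→slip] = [5, 6, 7, 7]
r4 m[φ4→fog] = [1, 6, 3, 1]
r4 m[φ5→slip] = [5, 3, 3, 9]
r4 m[φ6→slip] = [8, 4, 5, 4]
r4 m[slip→φ0] = [200, 72, 105, 252]
r4 m[slip→φ3] = [65720, 10656, 14160, 36936]
r4 m[slip→φ5] = [65720, 21312, 33040, 28728]
r4 m[slip→φ6] = [41075, 15984, 19824, 64638]
r4 m[ice→φ1] = [7, 8, 5, 8]
r4 m[ice→φ2] = [708, 741, 1914, 1138]
r4 m[fog→φ0] = [100, 738, 456, 116]
r4 m[fog→φ1] = [2948, 16440, 14634, 3333]
r4 m[fog→φ4] = [294800, 337020, 741456, 386628]
r5 m[φ0→slip] = [10756, 5830, 6204, 6768]
r5 m[φ0→fog] = [2948, 2740, 4878, 3333]
r5 m[φ1→ice] = [118227, 123870, 318507, 189604]
r5 m[φ1→fog] = [100, 123, 152, 116]
r5 m[φ2→ice] = [7, 8, 5, 8]
r5 m[φ3→slip] = [5, 6, 7, 7]
r5 m[φ4→fog] = [1, 6, 3, 1]
r5 m[φ5→slip] = [5, 3, 3, 9]
r5 m[φ6→slip] = [8, 4, 5, 4]
r5 m[slip→φ0] = [200, 72, 105, 252]
r5 m[slip→φ3] = [65720, 10656, 14160, 36936]
r5 m[slip→φ5] = [65720, 21312, 33040, 28728]
r5 m[slip→φ6] = [41075, 15984, 19824, 64638]
r5 m[ice→φ1] = [7, 8, 5, 8]
r5 m[ice→φ2] = [708, 741, 1914, 1138]
r5 m[fog→φ0] = [100, 738, 456, 116]
r5 m[fog→φ1] = [2948, 16440, 14634, 3333]
r5 m[fog→φ4] = [294800, 337020, 741456, 386628]
r6 m[φ0→slip] = [10756, 5830, 6204, 6768]
r6 m[φ0→fog] = [2948, 2740, 4878, 3333]
r6 m[φ1→ice] = [118227, 123870, 318507, 189604]
r6 m[φ1→fog] = [100, 123, 152, 116]
r6 m[φ2→ice] = [7, 8, 5, 8]
r6 m[φ3→slip] = [5, 6, 7, 7]
r6 m[φ4→fog] = [1, 6, 3, 1]
r6 m[φ5→slip] = [5, 3, 3, 9]
r6 m[φ6→slip] = [8, 4, 5, 4]
r6 m[slip→φ0] = [200, 72, 105, 252]
r6 m[slip→φ3] = [430240, 69960, 93060, 243648]
r6 m[slip→φ5] = [430240, 139920, 217140, 189504]
r6 m[slip→φ6] = [268900, 104940, 130284, 426384]
r6 m[ice→φ1] = [7, 8, 5, 8]
r6 m[ice→φ2] = [118227, 123870, 318507, 189604]
r6 m[fog→φ0] = [100, 738, 456, 116]
r6 m[fog→φ1] = [2948, 16440, 14634, 3333]
r6 m[fog→φ4] = [294800, 337020, 741456, 386628]
r7 m[φ0→slip] = [10756, 5830, 6204, 6768]
r7 m[φ0→fog] = [2948, 2740, 4878, 3333]
r7 m[φ1→ice] = [118227, 123870, 318507, 189604]
r7 m[φ1→fog] = [100, 123, 152, 116]
r7 m[φ2→ice] = [7, 8, 5, 8]
r7 m[φ3→slip] = [5, 6, 7, 7]
r7 m[φ4→fog] = [1, 6, 3, 1]
r7 m[φ5→slip] = [5, 3, 3, 9]
r7 m[φ6→slip] = [8, 4, 5, 4]
r7 m[slip→φ0] = [200, 72, 105, 252]
r7 m[slip→φ3] = [430240, 69960, 93060, 243648]
r7 m[slip→φ5] = [430240, 139920, 217140, 189504]
r7 m[slip→φ6] = [268900, 104940, 130284, 426384]
r7 m[ice→φ1] = [7, 8, 5, 8]
r7 m[ice→φ2] = [118227, 123870, 318507, 189604]
r7 m[fog→φ0] = [100, 738, 456, 116]
r7 m[fog→φ1] = [2948, 16440, 14634, 3333]
r7 m[fog→φ4] = [294800, 337020, 741456, 386628]
fixed point reached at round 7
b[slip] = ⊗ incoming = [2151200, 419760, 651420, 1705536]

b[slip] = [2151200, 419760, 651420, 1705536]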